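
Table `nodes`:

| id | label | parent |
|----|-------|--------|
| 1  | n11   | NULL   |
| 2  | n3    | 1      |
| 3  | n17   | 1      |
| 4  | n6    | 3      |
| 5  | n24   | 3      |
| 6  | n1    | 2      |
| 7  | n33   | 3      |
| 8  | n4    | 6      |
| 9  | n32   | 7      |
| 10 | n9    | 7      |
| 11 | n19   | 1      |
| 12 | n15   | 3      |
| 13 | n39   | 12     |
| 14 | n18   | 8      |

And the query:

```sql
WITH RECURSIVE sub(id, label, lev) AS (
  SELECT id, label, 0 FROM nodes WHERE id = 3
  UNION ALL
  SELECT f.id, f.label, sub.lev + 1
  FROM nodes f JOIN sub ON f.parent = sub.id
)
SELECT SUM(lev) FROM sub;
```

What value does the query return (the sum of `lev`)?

Base: id=3 (n17) at lev 0.
Iteration 1: rows with parent in {3} -> n6 (id 4, lev 1), n24 (id 5, lev 1), n33 (id 7, lev 1), n15 (id 12, lev 1).
Iteration 2: rows with parent in {4,5,7,12} -> n32 (id 9, lev 2), n9 (id 10, lev 2), n39 (id 13, lev 2).
Iteration 3: no rows with parent in {9,10,13}; recursion stops.
SUM(lev) = 0 + 1 + 1 + 1 + 1 + 2 + 2 + 2 = 10.

10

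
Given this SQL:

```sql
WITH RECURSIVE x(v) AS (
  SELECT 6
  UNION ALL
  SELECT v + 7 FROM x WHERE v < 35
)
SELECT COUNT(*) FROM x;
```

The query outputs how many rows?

6

Base: v=6.
Iteration 1: 6 < 35 holds -> v = 6 + 7 = 13.
Iteration 2: 13 < 35 holds -> v = 13 + 7 = 20.
Iteration 3: 20 < 35 holds -> v = 20 + 7 = 27.
Iteration 4: 27 < 35 holds -> v = 27 + 7 = 34.
Iteration 5: 34 < 35 holds -> v = 34 + 7 = 41.
Iteration 6: 41 < 35 fails; recursion stops.
Total rows emitted: 6.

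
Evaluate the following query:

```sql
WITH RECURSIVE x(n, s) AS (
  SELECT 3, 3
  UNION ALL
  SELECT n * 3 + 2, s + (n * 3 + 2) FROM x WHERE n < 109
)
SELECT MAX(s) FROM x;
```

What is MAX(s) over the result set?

479

Base: n=3, s=3.
Iteration 1: 3 < 109 holds -> n = 3 * 3 + 2 = 11, s = 3 + 11 = 14.
Iteration 2: 11 < 109 holds -> n = 11 * 3 + 2 = 35, s = 14 + 35 = 49.
Iteration 3: 35 < 109 holds -> n = 35 * 3 + 2 = 107, s = 49 + 107 = 156.
Iteration 4: 107 < 109 holds -> n = 107 * 3 + 2 = 323, s = 156 + 323 = 479.
Iteration 5: 323 < 109 fails; recursion stops.
s values: 3, 14, 49, 156, 479; the maximum is 479.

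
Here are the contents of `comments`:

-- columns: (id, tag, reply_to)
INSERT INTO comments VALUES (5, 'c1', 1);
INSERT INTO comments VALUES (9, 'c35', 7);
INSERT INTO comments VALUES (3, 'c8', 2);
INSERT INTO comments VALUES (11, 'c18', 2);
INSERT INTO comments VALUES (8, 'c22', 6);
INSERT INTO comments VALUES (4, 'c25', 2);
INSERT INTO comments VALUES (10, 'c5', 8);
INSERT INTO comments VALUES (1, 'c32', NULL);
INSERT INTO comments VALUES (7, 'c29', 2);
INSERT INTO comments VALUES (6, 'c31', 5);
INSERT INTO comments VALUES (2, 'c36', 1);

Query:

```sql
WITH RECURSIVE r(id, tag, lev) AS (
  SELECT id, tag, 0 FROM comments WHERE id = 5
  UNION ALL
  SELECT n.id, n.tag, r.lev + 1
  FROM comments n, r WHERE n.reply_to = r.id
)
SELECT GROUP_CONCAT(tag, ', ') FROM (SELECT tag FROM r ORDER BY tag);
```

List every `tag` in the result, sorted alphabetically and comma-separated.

Base: id=5 (c1) at lev 0.
Iteration 1: rows with reply_to in {5} -> c31 (id 6, lev 1).
Iteration 2: rows with reply_to in {6} -> c22 (id 8, lev 2).
Iteration 3: rows with reply_to in {8} -> c5 (id 10, lev 3).
Iteration 4: no rows with reply_to in {10}; recursion stops.

c1, c22, c31, c5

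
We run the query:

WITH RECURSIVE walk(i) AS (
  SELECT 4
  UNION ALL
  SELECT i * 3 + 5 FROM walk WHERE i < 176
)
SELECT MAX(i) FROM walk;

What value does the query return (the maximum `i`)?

Base: i=4.
Iteration 1: 4 < 176 holds -> i = 4 * 3 + 5 = 17.
Iteration 2: 17 < 176 holds -> i = 17 * 3 + 5 = 56.
Iteration 3: 56 < 176 holds -> i = 56 * 3 + 5 = 173.
Iteration 4: 173 < 176 holds -> i = 173 * 3 + 5 = 524.
Iteration 5: 524 < 176 fails; recursion stops.
i values: 4, 17, 56, 173, 524; the maximum is 524.

524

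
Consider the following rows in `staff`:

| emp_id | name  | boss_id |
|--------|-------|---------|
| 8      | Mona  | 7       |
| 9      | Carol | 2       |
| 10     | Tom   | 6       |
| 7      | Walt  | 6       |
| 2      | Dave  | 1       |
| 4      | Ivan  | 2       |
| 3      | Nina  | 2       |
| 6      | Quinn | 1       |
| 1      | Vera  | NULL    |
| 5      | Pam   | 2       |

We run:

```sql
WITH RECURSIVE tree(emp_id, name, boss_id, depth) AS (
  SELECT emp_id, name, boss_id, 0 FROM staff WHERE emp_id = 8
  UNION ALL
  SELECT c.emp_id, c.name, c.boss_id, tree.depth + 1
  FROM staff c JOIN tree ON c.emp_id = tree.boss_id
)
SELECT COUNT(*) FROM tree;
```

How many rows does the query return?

4

Base: emp_id=8 (Mona), boss_id=7, depth 0.
Iteration 1: join on emp_id=7 -> Walt (id 7, boss_id=6, depth 1).
Iteration 2: join on emp_id=6 -> Quinn (id 6, boss_id=1, depth 2).
Iteration 3: join on emp_id=1 -> Vera (id 1, boss_id=NULL, depth 3).
Iteration 4: boss_id is NULL; no match; recursion stops.
Total rows emitted: 4.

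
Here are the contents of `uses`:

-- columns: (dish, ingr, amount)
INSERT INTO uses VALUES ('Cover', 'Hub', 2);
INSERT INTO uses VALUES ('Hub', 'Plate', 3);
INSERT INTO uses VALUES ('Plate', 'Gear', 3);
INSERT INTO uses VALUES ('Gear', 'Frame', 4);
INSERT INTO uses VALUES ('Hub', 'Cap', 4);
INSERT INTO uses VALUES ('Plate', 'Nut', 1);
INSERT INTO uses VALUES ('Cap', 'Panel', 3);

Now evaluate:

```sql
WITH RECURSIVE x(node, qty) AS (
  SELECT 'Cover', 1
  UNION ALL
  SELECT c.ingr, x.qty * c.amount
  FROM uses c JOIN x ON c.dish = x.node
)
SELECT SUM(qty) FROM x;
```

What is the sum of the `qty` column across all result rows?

Base: (Cover, qty=1).
Iteration 1: components of {Cover} -> Hub = 1*2 = 2.
Iteration 2: components of {Hub} -> Cap = 2*4 = 8, Plate = 2*3 = 6.
Iteration 3: components of {Cap,Plate} -> Gear = 6*3 = 18, Nut = 6*1 = 6, Panel = 8*3 = 24.
Iteration 4: components of {Gear,Nut,Panel} -> Frame = 18*4 = 72.
Iteration 5: no further components; recursion stops.
SUM(qty) = 1 + 2 + 6 + 8 + 18 + 6 + 24 + 72 = 137.

137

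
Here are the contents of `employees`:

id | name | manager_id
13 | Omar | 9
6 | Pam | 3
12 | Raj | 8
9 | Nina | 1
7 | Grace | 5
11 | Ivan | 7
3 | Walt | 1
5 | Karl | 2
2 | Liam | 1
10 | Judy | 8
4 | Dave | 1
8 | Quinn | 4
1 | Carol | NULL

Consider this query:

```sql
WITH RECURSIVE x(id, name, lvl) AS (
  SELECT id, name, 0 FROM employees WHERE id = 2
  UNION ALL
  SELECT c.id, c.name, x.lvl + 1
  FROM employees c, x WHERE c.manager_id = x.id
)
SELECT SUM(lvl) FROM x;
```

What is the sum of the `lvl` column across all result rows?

6

Base: id=2 (Liam) at lvl 0.
Iteration 1: rows with manager_id in {2} -> Karl (id 5, lvl 1).
Iteration 2: rows with manager_id in {5} -> Grace (id 7, lvl 2).
Iteration 3: rows with manager_id in {7} -> Ivan (id 11, lvl 3).
Iteration 4: no rows with manager_id in {11}; recursion stops.
SUM(lvl) = 0 + 1 + 2 + 3 = 6.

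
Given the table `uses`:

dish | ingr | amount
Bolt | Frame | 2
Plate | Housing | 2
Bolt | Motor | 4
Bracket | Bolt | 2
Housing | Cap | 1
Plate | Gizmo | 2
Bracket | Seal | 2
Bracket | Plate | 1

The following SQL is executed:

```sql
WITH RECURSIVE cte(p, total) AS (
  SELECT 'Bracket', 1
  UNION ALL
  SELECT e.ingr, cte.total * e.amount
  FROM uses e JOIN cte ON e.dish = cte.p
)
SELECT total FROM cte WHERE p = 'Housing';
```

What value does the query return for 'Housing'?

2

Base: (Bracket, total=1).
Iteration 1: components of {Bracket} -> Bolt = 1*2 = 2, Plate = 1*1 = 1, Seal = 1*2 = 2.
Iteration 2: components of {Bolt,Plate,Seal} -> Frame = 2*2 = 4, Gizmo = 1*2 = 2, Housing = 1*2 = 2, Motor = 2*4 = 8.
Iteration 3: components of {Frame,Gizmo,Housing,Motor} -> Cap = 2*1 = 2.
Iteration 4: no further components; recursion stops.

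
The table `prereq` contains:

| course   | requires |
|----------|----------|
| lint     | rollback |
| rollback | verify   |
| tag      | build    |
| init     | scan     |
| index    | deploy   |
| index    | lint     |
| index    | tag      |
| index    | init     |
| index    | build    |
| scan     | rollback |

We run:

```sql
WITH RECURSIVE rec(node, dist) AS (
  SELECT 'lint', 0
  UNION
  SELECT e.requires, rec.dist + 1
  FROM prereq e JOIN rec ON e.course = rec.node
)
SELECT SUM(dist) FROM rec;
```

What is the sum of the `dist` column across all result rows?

Base: (lint, dist=0).
Iteration 1: edges from {lint} -> (rollback, dist=1).
Iteration 2: edges from {rollback} -> (verify, dist=2).
Iteration 3: no outgoing edges from {verify}; recursion stops.
SUM(dist) = 0 + 1 + 2 = 3.

3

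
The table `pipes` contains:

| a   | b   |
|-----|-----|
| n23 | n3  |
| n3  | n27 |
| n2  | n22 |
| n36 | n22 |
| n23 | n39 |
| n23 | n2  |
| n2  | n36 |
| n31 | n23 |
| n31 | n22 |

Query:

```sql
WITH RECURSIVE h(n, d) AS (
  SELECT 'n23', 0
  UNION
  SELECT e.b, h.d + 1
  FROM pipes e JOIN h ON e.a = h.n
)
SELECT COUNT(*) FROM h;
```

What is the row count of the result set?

8

Base: (n23, d=0).
Iteration 1: edges from {n23} -> (n2, d=1), (n3, d=1), (n39, d=1).
Iteration 2: edges from {n2,n3,n39} -> (n22, d=2), (n27, d=2), (n36, d=2).
Iteration 3: edges from {n22,n27,n36} -> (n22, d=3).
Iteration 4: no outgoing edges from {n22}; recursion stops.
Total rows emitted: 8.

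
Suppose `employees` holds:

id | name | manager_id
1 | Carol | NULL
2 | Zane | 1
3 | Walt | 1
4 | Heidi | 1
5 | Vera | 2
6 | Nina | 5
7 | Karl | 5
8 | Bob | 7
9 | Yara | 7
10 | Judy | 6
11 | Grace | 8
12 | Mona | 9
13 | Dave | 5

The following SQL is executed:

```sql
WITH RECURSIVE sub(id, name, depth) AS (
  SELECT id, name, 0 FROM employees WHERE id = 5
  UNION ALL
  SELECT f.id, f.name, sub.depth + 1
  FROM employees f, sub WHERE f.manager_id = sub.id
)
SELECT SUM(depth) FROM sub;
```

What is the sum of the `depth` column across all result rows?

Base: id=5 (Vera) at depth 0.
Iteration 1: rows with manager_id in {5} -> Nina (id 6, depth 1), Karl (id 7, depth 1), Dave (id 13, depth 1).
Iteration 2: rows with manager_id in {6,7,13} -> Bob (id 8, depth 2), Yara (id 9, depth 2), Judy (id 10, depth 2).
Iteration 3: rows with manager_id in {8,9,10} -> Grace (id 11, depth 3), Mona (id 12, depth 3).
Iteration 4: no rows with manager_id in {11,12}; recursion stops.
SUM(depth) = 0 + 1 + 1 + 1 + 2 + 2 + 2 + 3 + 3 = 15.

15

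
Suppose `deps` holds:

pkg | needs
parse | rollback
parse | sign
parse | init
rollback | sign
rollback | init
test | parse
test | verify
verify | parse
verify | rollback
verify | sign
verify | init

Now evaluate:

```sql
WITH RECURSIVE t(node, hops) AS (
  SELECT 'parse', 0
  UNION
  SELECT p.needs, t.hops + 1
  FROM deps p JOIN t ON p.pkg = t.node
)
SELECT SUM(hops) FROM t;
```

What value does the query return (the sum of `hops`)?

7

Base: (parse, hops=0).
Iteration 1: edges from {parse} -> (init, hops=1), (rollback, hops=1), (sign, hops=1).
Iteration 2: edges from {init,rollback,sign} -> (init, hops=2), (sign, hops=2).
Iteration 3: no outgoing edges from {init,sign}; recursion stops.
SUM(hops) = 0 + 1 + 1 + 1 + 2 + 2 = 7.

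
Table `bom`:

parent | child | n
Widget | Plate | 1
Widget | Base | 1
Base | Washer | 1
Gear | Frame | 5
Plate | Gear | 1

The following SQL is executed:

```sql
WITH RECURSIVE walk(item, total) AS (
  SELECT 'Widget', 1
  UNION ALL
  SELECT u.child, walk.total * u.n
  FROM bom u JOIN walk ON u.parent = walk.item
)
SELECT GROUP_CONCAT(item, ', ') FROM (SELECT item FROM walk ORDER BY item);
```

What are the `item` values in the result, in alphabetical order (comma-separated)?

Base: (Widget, total=1).
Iteration 1: components of {Widget} -> Base = 1*1 = 1, Plate = 1*1 = 1.
Iteration 2: components of {Base,Plate} -> Gear = 1*1 = 1, Washer = 1*1 = 1.
Iteration 3: components of {Gear,Washer} -> Frame = 1*5 = 5.
Iteration 4: no further components; recursion stops.

Base, Frame, Gear, Plate, Washer, Widget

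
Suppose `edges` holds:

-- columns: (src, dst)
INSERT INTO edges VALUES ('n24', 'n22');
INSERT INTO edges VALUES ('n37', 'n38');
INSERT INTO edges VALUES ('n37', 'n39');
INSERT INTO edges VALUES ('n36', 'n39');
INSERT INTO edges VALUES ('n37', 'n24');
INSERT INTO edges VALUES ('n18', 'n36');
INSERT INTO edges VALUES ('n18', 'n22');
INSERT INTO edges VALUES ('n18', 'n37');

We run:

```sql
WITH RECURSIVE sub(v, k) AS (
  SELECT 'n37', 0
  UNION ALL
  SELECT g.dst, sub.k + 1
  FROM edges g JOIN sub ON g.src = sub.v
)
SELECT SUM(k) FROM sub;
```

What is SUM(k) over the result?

Base: (n37, k=0).
Iteration 1: edges from {n37} -> (n24, k=1), (n38, k=1), (n39, k=1).
Iteration 2: edges from {n24,n38,n39} -> (n22, k=2).
Iteration 3: no outgoing edges from {n22}; recursion stops.
SUM(k) = 0 + 1 + 1 + 1 + 2 = 5.

5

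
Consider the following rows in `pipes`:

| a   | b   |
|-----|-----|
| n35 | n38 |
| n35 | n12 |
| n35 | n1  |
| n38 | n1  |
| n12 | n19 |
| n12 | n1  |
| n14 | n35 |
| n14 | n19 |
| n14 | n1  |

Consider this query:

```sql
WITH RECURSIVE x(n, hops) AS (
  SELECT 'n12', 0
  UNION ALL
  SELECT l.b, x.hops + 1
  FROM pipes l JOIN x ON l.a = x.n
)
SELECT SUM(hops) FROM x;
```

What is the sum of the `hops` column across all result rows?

Base: (n12, hops=0).
Iteration 1: edges from {n12} -> (n1, hops=1), (n19, hops=1).
Iteration 2: no outgoing edges from {n1,n19}; recursion stops.
SUM(hops) = 0 + 1 + 1 = 2.

2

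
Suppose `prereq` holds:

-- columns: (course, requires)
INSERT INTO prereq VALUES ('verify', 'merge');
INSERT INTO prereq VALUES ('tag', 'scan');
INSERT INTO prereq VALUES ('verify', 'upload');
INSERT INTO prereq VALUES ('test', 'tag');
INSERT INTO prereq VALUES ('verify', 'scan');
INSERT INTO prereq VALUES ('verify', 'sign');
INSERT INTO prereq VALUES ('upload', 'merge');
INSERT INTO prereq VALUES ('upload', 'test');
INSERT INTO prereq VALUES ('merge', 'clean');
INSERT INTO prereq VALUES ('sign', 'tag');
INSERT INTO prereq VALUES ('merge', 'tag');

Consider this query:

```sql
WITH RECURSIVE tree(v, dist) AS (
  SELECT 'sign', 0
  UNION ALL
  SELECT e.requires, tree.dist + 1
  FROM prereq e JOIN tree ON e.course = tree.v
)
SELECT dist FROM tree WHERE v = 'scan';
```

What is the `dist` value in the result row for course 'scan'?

Base: (sign, dist=0).
Iteration 1: edges from {sign} -> (tag, dist=1).
Iteration 2: edges from {tag} -> (scan, dist=2).
Iteration 3: no outgoing edges from {scan}; recursion stops.

2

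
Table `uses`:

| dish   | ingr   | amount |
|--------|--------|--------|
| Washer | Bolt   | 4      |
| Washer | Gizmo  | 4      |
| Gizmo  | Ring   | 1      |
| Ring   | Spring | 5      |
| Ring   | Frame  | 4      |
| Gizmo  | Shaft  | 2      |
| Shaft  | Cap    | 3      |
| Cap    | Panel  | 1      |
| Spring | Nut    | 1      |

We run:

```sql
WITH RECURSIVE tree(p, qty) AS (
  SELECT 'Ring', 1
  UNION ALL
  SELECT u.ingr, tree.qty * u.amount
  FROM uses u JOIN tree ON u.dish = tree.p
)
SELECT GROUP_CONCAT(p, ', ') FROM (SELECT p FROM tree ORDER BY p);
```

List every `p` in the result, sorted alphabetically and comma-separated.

Frame, Nut, Ring, Spring

Base: (Ring, qty=1).
Iteration 1: components of {Ring} -> Frame = 1*4 = 4, Spring = 1*5 = 5.
Iteration 2: components of {Frame,Spring} -> Nut = 5*1 = 5.
Iteration 3: no further components; recursion stops.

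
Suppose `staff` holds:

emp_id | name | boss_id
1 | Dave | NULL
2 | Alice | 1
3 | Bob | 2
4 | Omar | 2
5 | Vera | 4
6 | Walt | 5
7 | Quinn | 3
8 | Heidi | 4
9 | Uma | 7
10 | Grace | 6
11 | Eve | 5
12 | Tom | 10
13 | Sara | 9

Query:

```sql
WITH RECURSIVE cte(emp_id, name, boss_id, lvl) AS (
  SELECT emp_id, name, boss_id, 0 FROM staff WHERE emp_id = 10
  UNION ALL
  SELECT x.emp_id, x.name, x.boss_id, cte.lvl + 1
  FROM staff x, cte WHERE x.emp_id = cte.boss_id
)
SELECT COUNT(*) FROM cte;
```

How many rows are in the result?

6

Base: emp_id=10 (Grace), boss_id=6, lvl 0.
Iteration 1: join on emp_id=6 -> Walt (id 6, boss_id=5, lvl 1).
Iteration 2: join on emp_id=5 -> Vera (id 5, boss_id=4, lvl 2).
Iteration 3: join on emp_id=4 -> Omar (id 4, boss_id=2, lvl 3).
Iteration 4: join on emp_id=2 -> Alice (id 2, boss_id=1, lvl 4).
Iteration 5: join on emp_id=1 -> Dave (id 1, boss_id=NULL, lvl 5).
Iteration 6: boss_id is NULL; no match; recursion stops.
Total rows emitted: 6.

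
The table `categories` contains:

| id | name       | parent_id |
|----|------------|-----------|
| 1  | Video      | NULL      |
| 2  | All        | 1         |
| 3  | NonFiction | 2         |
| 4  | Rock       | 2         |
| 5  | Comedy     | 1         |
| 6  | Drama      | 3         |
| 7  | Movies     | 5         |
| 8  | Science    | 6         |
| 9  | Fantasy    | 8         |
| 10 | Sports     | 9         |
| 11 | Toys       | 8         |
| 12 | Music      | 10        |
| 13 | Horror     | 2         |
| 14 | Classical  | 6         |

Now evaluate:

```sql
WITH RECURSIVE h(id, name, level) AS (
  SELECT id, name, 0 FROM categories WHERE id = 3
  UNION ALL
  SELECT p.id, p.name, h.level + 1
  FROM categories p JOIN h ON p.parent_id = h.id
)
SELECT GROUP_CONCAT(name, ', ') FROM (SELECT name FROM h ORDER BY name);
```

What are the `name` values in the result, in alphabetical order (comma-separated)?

Classical, Drama, Fantasy, Music, NonFiction, Science, Sports, Toys

Base: id=3 (NonFiction) at level 0.
Iteration 1: rows with parent_id in {3} -> Drama (id 6, level 1).
Iteration 2: rows with parent_id in {6} -> Science (id 8, level 2), Classical (id 14, level 2).
Iteration 3: rows with parent_id in {8,14} -> Fantasy (id 9, level 3), Toys (id 11, level 3).
Iteration 4: rows with parent_id in {9,11} -> Sports (id 10, level 4).
Iteration 5: rows with parent_id in {10} -> Music (id 12, level 5).
Iteration 6: no rows with parent_id in {12}; recursion stops.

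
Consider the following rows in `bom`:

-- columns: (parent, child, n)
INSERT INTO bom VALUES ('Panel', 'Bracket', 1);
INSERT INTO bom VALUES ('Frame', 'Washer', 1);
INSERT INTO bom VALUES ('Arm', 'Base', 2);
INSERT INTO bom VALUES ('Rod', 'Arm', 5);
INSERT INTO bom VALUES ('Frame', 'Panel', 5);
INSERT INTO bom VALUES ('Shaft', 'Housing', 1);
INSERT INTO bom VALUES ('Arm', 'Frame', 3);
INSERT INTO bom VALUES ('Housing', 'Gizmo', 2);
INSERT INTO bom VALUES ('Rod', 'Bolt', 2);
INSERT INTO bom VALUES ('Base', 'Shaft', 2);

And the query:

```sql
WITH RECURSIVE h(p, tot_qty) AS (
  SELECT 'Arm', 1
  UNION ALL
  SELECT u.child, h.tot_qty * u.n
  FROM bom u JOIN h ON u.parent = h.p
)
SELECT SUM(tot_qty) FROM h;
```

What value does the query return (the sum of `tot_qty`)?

Base: (Arm, tot_qty=1).
Iteration 1: components of {Arm} -> Base = 1*2 = 2, Frame = 1*3 = 3.
Iteration 2: components of {Base,Frame} -> Panel = 3*5 = 15, Shaft = 2*2 = 4, Washer = 3*1 = 3.
Iteration 3: components of {Panel,Shaft,Washer} -> Bracket = 15*1 = 15, Housing = 4*1 = 4.
Iteration 4: components of {Bracket,Housing} -> Gizmo = 4*2 = 8.
Iteration 5: no further components; recursion stops.
SUM(tot_qty) = 1 + 3 + 2 + 15 + 3 + 4 + 15 + 4 + 8 = 55.

55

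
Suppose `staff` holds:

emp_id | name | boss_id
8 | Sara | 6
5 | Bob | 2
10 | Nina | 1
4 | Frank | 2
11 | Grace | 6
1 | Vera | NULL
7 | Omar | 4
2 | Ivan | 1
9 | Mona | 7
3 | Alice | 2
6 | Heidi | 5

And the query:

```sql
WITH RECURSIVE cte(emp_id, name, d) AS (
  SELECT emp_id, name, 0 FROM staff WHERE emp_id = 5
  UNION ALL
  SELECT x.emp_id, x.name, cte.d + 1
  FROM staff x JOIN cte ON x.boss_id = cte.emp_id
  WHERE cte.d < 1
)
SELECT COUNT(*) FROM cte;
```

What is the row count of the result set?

2

Base: emp_id=5 (Bob) at d 0.
Iteration 1: rows with boss_id in {5} -> Heidi (id 6, d 1).
Iteration 2: d < 1 fails for all current rows; recursion stops.
Total rows emitted: 2.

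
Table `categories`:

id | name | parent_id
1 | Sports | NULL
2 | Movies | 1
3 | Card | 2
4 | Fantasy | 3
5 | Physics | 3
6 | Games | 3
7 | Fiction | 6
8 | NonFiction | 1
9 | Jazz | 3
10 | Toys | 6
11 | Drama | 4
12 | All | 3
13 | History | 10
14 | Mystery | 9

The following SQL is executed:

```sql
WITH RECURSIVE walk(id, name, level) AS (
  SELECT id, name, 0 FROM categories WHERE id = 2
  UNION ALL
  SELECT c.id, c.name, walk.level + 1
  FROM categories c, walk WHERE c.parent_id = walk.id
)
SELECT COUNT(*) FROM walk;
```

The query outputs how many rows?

12

Base: id=2 (Movies) at level 0.
Iteration 1: rows with parent_id in {2} -> Card (id 3, level 1).
Iteration 2: rows with parent_id in {3} -> Fantasy (id 4, level 2), Physics (id 5, level 2), Games (id 6, level 2), Jazz (id 9, level 2), All (id 12, level 2).
Iteration 3: rows with parent_id in {4,5,6,9,12} -> Fiction (id 7, level 3), Toys (id 10, level 3), Drama (id 11, level 3), Mystery (id 14, level 3).
Iteration 4: rows with parent_id in {7,10,11,14} -> History (id 13, level 4).
Iteration 5: no rows with parent_id in {13}; recursion stops.
Total rows emitted: 12.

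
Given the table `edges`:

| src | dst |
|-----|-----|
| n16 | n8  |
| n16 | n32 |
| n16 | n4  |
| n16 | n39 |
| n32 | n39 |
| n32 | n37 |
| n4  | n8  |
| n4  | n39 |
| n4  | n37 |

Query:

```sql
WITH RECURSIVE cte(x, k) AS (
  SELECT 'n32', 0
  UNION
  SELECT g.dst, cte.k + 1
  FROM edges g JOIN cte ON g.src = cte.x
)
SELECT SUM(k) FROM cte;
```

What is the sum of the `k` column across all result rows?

Base: (n32, k=0).
Iteration 1: edges from {n32} -> (n37, k=1), (n39, k=1).
Iteration 2: no outgoing edges from {n37,n39}; recursion stops.
SUM(k) = 0 + 1 + 1 = 2.

2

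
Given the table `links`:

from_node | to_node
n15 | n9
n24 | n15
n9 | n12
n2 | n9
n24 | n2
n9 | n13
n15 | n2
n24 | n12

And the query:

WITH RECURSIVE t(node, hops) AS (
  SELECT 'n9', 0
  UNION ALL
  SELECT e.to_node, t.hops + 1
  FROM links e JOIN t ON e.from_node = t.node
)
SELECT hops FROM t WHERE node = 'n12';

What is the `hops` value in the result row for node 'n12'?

Base: (n9, hops=0).
Iteration 1: edges from {n9} -> (n12, hops=1), (n13, hops=1).
Iteration 2: no outgoing edges from {n12,n13}; recursion stops.

1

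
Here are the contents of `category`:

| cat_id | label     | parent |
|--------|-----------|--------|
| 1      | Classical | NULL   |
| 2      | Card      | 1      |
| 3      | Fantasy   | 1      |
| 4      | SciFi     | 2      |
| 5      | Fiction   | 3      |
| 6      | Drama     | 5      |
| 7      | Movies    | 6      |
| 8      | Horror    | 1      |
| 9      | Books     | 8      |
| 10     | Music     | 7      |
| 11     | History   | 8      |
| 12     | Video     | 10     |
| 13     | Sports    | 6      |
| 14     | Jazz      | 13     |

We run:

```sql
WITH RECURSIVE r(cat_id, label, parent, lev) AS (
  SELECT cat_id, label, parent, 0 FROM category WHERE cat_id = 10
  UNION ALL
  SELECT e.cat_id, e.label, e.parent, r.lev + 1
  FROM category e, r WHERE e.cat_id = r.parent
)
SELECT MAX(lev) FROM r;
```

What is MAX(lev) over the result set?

Base: cat_id=10 (Music), parent=7, lev 0.
Iteration 1: join on cat_id=7 -> Movies (id 7, parent=6, lev 1).
Iteration 2: join on cat_id=6 -> Drama (id 6, parent=5, lev 2).
Iteration 3: join on cat_id=5 -> Fiction (id 5, parent=3, lev 3).
Iteration 4: join on cat_id=3 -> Fantasy (id 3, parent=1, lev 4).
Iteration 5: join on cat_id=1 -> Classical (id 1, parent=NULL, lev 5).
Iteration 6: parent is NULL; no match; recursion stops.
lev values: 0, 1, 2, 3, 4, 5; the maximum is 5.

5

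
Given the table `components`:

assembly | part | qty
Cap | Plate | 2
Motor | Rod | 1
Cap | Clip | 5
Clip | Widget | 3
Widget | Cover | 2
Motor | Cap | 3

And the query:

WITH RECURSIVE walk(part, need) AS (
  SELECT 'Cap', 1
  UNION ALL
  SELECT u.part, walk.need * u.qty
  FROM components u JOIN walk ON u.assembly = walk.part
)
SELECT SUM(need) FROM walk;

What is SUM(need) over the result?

53

Base: (Cap, need=1).
Iteration 1: components of {Cap} -> Clip = 1*5 = 5, Plate = 1*2 = 2.
Iteration 2: components of {Clip,Plate} -> Widget = 5*3 = 15.
Iteration 3: components of {Widget} -> Cover = 15*2 = 30.
Iteration 4: no further components; recursion stops.
SUM(need) = 1 + 2 + 5 + 15 + 30 = 53.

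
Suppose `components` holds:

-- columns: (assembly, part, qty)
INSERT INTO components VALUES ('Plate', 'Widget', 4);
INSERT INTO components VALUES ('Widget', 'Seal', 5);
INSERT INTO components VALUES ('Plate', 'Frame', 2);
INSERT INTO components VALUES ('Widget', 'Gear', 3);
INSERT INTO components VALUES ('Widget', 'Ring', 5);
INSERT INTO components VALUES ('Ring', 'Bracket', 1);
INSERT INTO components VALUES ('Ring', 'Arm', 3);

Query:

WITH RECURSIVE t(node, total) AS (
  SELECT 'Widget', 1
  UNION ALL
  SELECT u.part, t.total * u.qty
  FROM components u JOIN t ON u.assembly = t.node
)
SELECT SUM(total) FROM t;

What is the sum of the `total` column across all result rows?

34

Base: (Widget, total=1).
Iteration 1: components of {Widget} -> Gear = 1*3 = 3, Ring = 1*5 = 5, Seal = 1*5 = 5.
Iteration 2: components of {Gear,Ring,Seal} -> Arm = 5*3 = 15, Bracket = 5*1 = 5.
Iteration 3: no further components; recursion stops.
SUM(total) = 1 + 3 + 5 + 5 + 15 + 5 = 34.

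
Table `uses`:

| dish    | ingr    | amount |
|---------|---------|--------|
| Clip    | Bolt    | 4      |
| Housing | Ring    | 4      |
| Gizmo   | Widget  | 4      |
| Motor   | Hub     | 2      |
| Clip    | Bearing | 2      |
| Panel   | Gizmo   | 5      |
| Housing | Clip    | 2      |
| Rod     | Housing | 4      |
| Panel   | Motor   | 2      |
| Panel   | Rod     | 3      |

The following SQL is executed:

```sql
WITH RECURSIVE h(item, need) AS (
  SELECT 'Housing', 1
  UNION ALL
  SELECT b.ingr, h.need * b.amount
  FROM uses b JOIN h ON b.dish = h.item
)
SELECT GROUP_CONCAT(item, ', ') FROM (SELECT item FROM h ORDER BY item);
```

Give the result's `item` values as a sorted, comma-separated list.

Bearing, Bolt, Clip, Housing, Ring

Base: (Housing, need=1).
Iteration 1: components of {Housing} -> Clip = 1*2 = 2, Ring = 1*4 = 4.
Iteration 2: components of {Clip,Ring} -> Bearing = 2*2 = 4, Bolt = 2*4 = 8.
Iteration 3: no further components; recursion stops.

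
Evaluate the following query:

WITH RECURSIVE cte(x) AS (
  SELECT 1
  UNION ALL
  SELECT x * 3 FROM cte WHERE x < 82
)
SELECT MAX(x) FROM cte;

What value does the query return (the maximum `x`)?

243

Base: x=1.
Iteration 1: 1 < 82 holds -> x = 1 * 3 = 3.
Iteration 2: 3 < 82 holds -> x = 3 * 3 = 9.
Iteration 3: 9 < 82 holds -> x = 9 * 3 = 27.
Iteration 4: 27 < 82 holds -> x = 27 * 3 = 81.
Iteration 5: 81 < 82 holds -> x = 81 * 3 = 243.
Iteration 6: 243 < 82 fails; recursion stops.
x values: 1, 3, 9, 27, 81, 243; the maximum is 243.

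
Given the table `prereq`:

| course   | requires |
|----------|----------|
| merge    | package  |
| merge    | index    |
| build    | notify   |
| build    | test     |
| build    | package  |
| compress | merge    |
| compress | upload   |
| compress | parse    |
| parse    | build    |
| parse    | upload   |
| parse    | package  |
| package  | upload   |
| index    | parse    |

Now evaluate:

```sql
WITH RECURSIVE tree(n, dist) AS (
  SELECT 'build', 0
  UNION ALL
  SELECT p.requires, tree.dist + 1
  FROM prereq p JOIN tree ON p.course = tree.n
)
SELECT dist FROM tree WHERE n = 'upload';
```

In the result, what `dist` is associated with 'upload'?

2

Base: (build, dist=0).
Iteration 1: edges from {build} -> (notify, dist=1), (package, dist=1), (test, dist=1).
Iteration 2: edges from {notify,package,test} -> (upload, dist=2).
Iteration 3: no outgoing edges from {upload}; recursion stops.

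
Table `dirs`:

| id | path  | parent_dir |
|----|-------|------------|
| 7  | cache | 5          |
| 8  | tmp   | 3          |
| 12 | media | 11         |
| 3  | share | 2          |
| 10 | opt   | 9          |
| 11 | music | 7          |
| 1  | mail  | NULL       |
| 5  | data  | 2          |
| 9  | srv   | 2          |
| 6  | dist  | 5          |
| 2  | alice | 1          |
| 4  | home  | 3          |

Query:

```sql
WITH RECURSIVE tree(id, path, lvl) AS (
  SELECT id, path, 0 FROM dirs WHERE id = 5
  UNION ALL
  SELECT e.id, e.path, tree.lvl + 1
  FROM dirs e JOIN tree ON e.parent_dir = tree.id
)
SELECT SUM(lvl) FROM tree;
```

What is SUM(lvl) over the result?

Base: id=5 (data) at lvl 0.
Iteration 1: rows with parent_dir in {5} -> dist (id 6, lvl 1), cache (id 7, lvl 1).
Iteration 2: rows with parent_dir in {6,7} -> music (id 11, lvl 2).
Iteration 3: rows with parent_dir in {11} -> media (id 12, lvl 3).
Iteration 4: no rows with parent_dir in {12}; recursion stops.
SUM(lvl) = 0 + 1 + 1 + 2 + 3 = 7.

7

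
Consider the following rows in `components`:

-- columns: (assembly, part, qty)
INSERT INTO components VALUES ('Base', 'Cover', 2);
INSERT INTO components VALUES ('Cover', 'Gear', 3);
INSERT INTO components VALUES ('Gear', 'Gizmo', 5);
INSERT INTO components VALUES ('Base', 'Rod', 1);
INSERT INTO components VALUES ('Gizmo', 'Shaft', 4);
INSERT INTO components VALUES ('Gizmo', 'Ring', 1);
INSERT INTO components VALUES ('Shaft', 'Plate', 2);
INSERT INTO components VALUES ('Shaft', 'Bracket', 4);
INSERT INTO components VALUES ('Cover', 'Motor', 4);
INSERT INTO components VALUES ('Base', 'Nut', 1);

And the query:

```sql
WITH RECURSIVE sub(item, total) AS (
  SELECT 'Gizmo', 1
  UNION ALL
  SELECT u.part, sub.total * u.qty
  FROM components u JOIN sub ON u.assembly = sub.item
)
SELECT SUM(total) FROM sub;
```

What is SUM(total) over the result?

Base: (Gizmo, total=1).
Iteration 1: components of {Gizmo} -> Ring = 1*1 = 1, Shaft = 1*4 = 4.
Iteration 2: components of {Ring,Shaft} -> Bracket = 4*4 = 16, Plate = 4*2 = 8.
Iteration 3: no further components; recursion stops.
SUM(total) = 1 + 4 + 1 + 8 + 16 = 30.

30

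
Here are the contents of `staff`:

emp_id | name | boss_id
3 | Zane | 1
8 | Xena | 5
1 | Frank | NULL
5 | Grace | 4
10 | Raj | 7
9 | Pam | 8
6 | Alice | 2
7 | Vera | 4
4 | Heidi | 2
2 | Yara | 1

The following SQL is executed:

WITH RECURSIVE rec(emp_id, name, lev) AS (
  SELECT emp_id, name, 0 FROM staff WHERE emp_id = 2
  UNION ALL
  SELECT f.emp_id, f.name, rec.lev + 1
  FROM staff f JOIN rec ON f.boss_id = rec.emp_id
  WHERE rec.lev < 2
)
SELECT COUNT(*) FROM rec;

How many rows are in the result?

5

Base: emp_id=2 (Yara) at lev 0.
Iteration 1: rows with boss_id in {2} -> Heidi (id 4, lev 1), Alice (id 6, lev 1).
Iteration 2: rows with boss_id in {4,6} -> Grace (id 5, lev 2), Vera (id 7, lev 2).
Iteration 3: lev < 2 fails for all current rows; recursion stops.
Total rows emitted: 5.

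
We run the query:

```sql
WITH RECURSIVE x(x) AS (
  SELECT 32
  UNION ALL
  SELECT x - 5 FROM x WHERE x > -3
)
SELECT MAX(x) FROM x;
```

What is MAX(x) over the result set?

Base: x=32.
Iteration 1: 32 > -3 holds -> x = 32 - 5 = 27.
Iteration 2: 27 > -3 holds -> x = 27 - 5 = 22.
Iteration 3: 22 > -3 holds -> x = 22 - 5 = 17.
Iteration 4: 17 > -3 holds -> x = 17 - 5 = 12.
Iteration 5: 12 > -3 holds -> x = 12 - 5 = 7.
Iteration 6: 7 > -3 holds -> x = 7 - 5 = 2.
Iteration 7: 2 > -3 holds -> x = 2 - 5 = -3.
Iteration 8: -3 > -3 fails; recursion stops.
x values: 32, 27, 22, 17, 12, 7, 2, -3; the maximum is 32.

32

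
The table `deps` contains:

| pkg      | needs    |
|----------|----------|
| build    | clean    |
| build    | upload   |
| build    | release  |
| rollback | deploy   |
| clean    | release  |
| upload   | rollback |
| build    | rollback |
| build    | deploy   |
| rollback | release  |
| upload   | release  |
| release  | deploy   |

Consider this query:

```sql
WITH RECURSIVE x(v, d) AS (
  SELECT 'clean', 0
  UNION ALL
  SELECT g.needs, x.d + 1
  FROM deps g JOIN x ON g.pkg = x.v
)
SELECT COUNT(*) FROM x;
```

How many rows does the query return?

3

Base: (clean, d=0).
Iteration 1: edges from {clean} -> (release, d=1).
Iteration 2: edges from {release} -> (deploy, d=2).
Iteration 3: no outgoing edges from {deploy}; recursion stops.
Total rows emitted: 3.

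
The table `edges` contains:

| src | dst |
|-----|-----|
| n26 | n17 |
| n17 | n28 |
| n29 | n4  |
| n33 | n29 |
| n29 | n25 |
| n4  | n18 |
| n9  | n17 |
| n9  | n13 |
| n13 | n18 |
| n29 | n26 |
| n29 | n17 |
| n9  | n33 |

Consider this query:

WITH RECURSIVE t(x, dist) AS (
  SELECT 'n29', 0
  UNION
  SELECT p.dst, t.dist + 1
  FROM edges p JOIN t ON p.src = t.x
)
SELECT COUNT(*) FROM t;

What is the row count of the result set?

9

Base: (n29, dist=0).
Iteration 1: edges from {n29} -> (n17, dist=1), (n25, dist=1), (n26, dist=1), (n4, dist=1).
Iteration 2: edges from {n17,n25,n26,n4} -> (n17, dist=2), (n18, dist=2), (n28, dist=2).
Iteration 3: edges from {n17,n18,n28} -> (n28, dist=3).
Iteration 4: no outgoing edges from {n28}; recursion stops.
Total rows emitted: 9.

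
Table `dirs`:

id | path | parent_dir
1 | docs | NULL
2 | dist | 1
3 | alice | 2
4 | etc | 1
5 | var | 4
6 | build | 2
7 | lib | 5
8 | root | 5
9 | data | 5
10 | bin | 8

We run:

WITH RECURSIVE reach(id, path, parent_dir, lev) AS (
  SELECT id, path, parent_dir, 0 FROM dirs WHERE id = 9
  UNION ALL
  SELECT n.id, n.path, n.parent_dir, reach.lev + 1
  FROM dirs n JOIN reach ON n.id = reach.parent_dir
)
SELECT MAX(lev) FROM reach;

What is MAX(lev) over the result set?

Base: id=9 (data), parent_dir=5, lev 0.
Iteration 1: join on id=5 -> var (id 5, parent_dir=4, lev 1).
Iteration 2: join on id=4 -> etc (id 4, parent_dir=1, lev 2).
Iteration 3: join on id=1 -> docs (id 1, parent_dir=NULL, lev 3).
Iteration 4: parent_dir is NULL; no match; recursion stops.
lev values: 0, 1, 2, 3; the maximum is 3.

3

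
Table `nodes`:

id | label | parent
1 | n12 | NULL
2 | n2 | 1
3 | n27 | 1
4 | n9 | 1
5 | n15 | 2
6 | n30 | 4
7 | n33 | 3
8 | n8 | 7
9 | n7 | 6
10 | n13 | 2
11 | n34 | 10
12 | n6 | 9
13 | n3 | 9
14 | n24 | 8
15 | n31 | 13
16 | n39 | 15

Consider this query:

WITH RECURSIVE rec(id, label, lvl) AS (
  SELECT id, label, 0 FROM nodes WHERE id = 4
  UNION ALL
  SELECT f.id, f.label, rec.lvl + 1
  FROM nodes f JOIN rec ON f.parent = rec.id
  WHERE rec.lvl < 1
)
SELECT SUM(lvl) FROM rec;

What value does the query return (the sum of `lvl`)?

Base: id=4 (n9) at lvl 0.
Iteration 1: rows with parent in {4} -> n30 (id 6, lvl 1).
Iteration 2: lvl < 1 fails for all current rows; recursion stops.
SUM(lvl) = 0 + 1 = 1.

1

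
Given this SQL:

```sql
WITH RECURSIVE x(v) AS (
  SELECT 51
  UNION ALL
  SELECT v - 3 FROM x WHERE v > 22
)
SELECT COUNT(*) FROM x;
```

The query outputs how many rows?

Base: v=51.
Iteration 1: 51 > 22 holds -> v = 51 - 3 = 48.
Iteration 2: 48 > 22 holds -> v = 48 - 3 = 45.
Iteration 3: 45 > 22 holds -> v = 45 - 3 = 42.
Iteration 4: 42 > 22 holds -> v = 42 - 3 = 39.
Iteration 5: 39 > 22 holds -> v = 39 - 3 = 36.
Iteration 6: 36 > 22 holds -> v = 36 - 3 = 33.
Iteration 7: 33 > 22 holds -> v = 33 - 3 = 30.
Iteration 8: 30 > 22 holds -> v = 30 - 3 = 27.
Iteration 9: 27 > 22 holds -> v = 27 - 3 = 24.
Iteration 10: 24 > 22 holds -> v = 24 - 3 = 21.
Iteration 11: 21 > 22 fails; recursion stops.
Total rows emitted: 11.

11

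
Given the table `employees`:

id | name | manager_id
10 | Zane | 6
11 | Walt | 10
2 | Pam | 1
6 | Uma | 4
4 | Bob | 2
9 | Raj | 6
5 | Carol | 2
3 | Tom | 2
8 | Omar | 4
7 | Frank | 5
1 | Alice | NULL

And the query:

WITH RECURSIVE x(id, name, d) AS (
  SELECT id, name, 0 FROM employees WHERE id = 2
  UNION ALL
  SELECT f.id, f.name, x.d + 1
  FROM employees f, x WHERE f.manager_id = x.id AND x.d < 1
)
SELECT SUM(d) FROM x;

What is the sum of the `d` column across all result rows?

Base: id=2 (Pam) at d 0.
Iteration 1: rows with manager_id in {2} -> Tom (id 3, d 1), Bob (id 4, d 1), Carol (id 5, d 1).
Iteration 2: d < 1 fails for all current rows; recursion stops.
SUM(d) = 0 + 1 + 1 + 1 = 3.

3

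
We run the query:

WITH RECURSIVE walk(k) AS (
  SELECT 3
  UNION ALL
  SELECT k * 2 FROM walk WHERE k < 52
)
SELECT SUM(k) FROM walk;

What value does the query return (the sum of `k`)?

189

Base: k=3.
Iteration 1: 3 < 52 holds -> k = 3 * 2 = 6.
Iteration 2: 6 < 52 holds -> k = 6 * 2 = 12.
Iteration 3: 12 < 52 holds -> k = 12 * 2 = 24.
Iteration 4: 24 < 52 holds -> k = 24 * 2 = 48.
Iteration 5: 48 < 52 holds -> k = 48 * 2 = 96.
Iteration 6: 96 < 52 fails; recursion stops.
SUM(k) = 3 + 6 + 12 + 24 + 48 + 96 = 189.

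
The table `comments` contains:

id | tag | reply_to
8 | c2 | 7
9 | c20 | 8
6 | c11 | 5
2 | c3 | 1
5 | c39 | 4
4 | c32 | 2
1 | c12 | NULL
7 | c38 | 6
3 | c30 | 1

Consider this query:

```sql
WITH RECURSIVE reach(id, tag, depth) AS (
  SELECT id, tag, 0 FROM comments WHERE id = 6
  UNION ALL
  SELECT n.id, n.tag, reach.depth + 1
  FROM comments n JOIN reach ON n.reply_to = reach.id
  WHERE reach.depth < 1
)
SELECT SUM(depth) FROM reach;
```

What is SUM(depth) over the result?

Base: id=6 (c11) at depth 0.
Iteration 1: rows with reply_to in {6} -> c38 (id 7, depth 1).
Iteration 2: depth < 1 fails for all current rows; recursion stops.
SUM(depth) = 0 + 1 = 1.

1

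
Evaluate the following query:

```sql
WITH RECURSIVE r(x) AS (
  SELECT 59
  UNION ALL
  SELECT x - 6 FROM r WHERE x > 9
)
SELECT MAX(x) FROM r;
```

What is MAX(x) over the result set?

59

Base: x=59.
Iteration 1: 59 > 9 holds -> x = 59 - 6 = 53.
Iteration 2: 53 > 9 holds -> x = 53 - 6 = 47.
Iteration 3: 47 > 9 holds -> x = 47 - 6 = 41.
Iteration 4: 41 > 9 holds -> x = 41 - 6 = 35.
Iteration 5: 35 > 9 holds -> x = 35 - 6 = 29.
Iteration 6: 29 > 9 holds -> x = 29 - 6 = 23.
Iteration 7: 23 > 9 holds -> x = 23 - 6 = 17.
Iteration 8: 17 > 9 holds -> x = 17 - 6 = 11.
Iteration 9: 11 > 9 holds -> x = 11 - 6 = 5.
Iteration 10: 5 > 9 fails; recursion stops.
x values: 59, 53, 47, 41, 35, 29, 23, 17, 11, 5; the maximum is 59.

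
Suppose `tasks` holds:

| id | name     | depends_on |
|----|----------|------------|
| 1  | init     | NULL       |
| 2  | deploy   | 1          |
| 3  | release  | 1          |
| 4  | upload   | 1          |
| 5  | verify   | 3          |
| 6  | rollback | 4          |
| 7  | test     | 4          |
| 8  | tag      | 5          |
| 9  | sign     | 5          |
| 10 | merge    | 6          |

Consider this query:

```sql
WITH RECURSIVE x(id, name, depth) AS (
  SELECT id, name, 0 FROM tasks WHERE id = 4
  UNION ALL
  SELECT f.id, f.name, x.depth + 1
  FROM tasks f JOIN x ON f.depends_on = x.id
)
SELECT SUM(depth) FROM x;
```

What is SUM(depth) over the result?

Base: id=4 (upload) at depth 0.
Iteration 1: rows with depends_on in {4} -> rollback (id 6, depth 1), test (id 7, depth 1).
Iteration 2: rows with depends_on in {6,7} -> merge (id 10, depth 2).
Iteration 3: no rows with depends_on in {10}; recursion stops.
SUM(depth) = 0 + 1 + 1 + 2 = 4.

4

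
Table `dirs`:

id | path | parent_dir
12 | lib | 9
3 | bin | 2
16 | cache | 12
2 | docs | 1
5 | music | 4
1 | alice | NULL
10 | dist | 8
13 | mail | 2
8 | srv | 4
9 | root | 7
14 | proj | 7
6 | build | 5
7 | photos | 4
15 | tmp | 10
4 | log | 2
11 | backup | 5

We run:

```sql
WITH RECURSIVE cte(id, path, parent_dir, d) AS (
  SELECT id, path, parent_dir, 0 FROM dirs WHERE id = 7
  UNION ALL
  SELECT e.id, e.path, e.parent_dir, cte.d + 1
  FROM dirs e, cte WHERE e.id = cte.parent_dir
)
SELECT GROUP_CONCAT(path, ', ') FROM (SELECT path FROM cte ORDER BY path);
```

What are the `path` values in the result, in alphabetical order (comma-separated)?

alice, docs, log, photos

Base: id=7 (photos), parent_dir=4, d 0.
Iteration 1: join on id=4 -> log (id 4, parent_dir=2, d 1).
Iteration 2: join on id=2 -> docs (id 2, parent_dir=1, d 2).
Iteration 3: join on id=1 -> alice (id 1, parent_dir=NULL, d 3).
Iteration 4: parent_dir is NULL; no match; recursion stops.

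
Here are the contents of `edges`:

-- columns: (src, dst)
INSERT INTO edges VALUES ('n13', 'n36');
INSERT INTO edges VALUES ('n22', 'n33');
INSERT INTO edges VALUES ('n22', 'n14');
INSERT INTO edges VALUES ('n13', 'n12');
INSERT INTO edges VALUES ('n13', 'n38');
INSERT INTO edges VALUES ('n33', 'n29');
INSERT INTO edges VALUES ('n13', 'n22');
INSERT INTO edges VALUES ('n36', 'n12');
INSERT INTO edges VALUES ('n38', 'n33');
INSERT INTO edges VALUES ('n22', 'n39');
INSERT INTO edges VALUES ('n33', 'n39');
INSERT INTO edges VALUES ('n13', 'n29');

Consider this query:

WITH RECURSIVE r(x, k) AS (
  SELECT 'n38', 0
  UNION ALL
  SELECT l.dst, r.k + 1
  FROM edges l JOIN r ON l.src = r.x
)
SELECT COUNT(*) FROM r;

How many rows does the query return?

Base: (n38, k=0).
Iteration 1: edges from {n38} -> (n33, k=1).
Iteration 2: edges from {n33} -> (n29, k=2), (n39, k=2).
Iteration 3: no outgoing edges from {n29,n39}; recursion stops.
Total rows emitted: 4.

4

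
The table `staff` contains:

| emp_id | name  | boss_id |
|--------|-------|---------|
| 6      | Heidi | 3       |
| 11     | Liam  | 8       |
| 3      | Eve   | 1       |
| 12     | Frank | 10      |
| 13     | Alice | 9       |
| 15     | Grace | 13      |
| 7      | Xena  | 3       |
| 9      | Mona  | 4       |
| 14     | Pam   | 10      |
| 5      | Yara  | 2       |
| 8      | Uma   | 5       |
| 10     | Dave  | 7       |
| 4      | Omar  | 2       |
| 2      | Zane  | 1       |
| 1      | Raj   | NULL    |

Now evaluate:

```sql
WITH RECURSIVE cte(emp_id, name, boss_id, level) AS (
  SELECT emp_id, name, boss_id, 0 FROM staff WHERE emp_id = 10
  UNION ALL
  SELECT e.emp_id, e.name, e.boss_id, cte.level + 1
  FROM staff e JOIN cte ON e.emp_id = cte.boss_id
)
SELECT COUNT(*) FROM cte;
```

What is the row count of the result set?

Base: emp_id=10 (Dave), boss_id=7, level 0.
Iteration 1: join on emp_id=7 -> Xena (id 7, boss_id=3, level 1).
Iteration 2: join on emp_id=3 -> Eve (id 3, boss_id=1, level 2).
Iteration 3: join on emp_id=1 -> Raj (id 1, boss_id=NULL, level 3).
Iteration 4: boss_id is NULL; no match; recursion stops.
Total rows emitted: 4.

4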